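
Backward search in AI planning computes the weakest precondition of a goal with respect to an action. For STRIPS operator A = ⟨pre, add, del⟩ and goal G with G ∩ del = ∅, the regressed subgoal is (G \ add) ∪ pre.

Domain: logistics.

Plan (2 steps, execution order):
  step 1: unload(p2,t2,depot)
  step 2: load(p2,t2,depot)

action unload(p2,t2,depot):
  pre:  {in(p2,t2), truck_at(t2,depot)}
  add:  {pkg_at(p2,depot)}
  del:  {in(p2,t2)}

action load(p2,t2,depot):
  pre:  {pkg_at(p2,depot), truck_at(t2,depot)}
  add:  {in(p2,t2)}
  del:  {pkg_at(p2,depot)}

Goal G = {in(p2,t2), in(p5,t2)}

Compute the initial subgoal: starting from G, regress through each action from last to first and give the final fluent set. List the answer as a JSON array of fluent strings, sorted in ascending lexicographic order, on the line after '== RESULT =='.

Regress step by step:
  through step 2 (load(p2,t2,depot)): drop {in(p2,t2)}, keep {in(p5,t2)}, require {pkg_at(p2,depot), truck_at(t2,depot)}
    → {in(p5,t2), pkg_at(p2,depot), truck_at(t2,depot)}
  through step 1 (unload(p2,t2,depot)): drop {pkg_at(p2,depot)}, keep {in(p5,t2), truck_at(t2,depot)}, require {in(p2,t2), truck_at(t2,depot)}
    → {in(p2,t2), in(p5,t2), truck_at(t2,depot)}

== RESULT ==
["in(p2,t2)", "in(p5,t2)", "truck_at(t2,depot)"]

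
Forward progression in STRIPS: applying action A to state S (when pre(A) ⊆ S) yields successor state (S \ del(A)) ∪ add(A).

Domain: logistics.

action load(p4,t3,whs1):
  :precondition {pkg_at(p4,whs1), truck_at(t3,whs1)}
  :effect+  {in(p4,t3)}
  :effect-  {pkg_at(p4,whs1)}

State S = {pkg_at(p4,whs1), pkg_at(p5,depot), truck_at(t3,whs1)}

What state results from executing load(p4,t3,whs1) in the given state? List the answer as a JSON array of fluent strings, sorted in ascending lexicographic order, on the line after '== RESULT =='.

Compute (S \ del) ∪ add:
  pre ⊆ S: {pkg_at(p4,whs1), truck_at(t3,whs1)} ⊆ S  — applicable
  S \ del = {pkg_at(p5,depot), truck_at(t3,whs1)}
  ∪ add   = {in(p4,t3), pkg_at(p5,depot), truck_at(t3,whs1)}

== RESULT ==
["in(p4,t3)", "pkg_at(p5,depot)", "truck_at(t3,whs1)"]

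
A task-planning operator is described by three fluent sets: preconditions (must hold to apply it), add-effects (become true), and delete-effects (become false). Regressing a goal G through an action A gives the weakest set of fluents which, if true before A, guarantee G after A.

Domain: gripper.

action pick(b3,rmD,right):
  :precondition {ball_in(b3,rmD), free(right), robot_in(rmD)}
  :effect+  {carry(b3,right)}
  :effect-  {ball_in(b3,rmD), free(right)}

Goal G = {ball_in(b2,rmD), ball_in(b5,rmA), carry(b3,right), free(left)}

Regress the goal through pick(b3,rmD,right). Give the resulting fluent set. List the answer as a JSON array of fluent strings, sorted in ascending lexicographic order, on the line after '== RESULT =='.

Compute (G \ add) ∪ pre:
  G ∩ del = {}  (empty — regression defined)
  G \ add = {ball_in(b2,rmD), ball_in(b5,rmA), carry(b3,right), free(left)} \ {carry(b3,right)} = {ball_in(b2,rmD), ball_in(b5,rmA), free(left)}
  ∪ pre   = {ball_in(b2,rmD), ball_in(b5,rmA), free(left)} ∪ {ball_in(b3,rmD), free(right), robot_in(rmD)}
          = {ball_in(b2,rmD), ball_in(b3,rmD), ball_in(b5,rmA), free(left), free(right), robot_in(rmD)}

== RESULT ==
["ball_in(b2,rmD)", "ball_in(b3,rmD)", "ball_in(b5,rmA)", "free(left)", "free(right)", "robot_in(rmD)"]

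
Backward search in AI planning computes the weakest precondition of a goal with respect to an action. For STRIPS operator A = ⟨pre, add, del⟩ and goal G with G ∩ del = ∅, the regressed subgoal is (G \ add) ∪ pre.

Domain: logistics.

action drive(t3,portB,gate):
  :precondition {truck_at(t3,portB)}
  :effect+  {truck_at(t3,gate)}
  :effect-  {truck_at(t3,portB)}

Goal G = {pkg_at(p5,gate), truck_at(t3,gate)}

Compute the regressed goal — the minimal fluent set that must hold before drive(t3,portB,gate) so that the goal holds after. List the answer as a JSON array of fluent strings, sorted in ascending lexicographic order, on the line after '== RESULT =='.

Regress:
  G ∩ del = {}  (empty — regression defined)
  G \ add = {pkg_at(p5,gate), truck_at(t3,gate)} \ {truck_at(t3,gate)} = {pkg_at(p5,gate)}
  ∪ pre   = {pkg_at(p5,gate)} ∪ {truck_at(t3,portB)}
          = {pkg_at(p5,gate), truck_at(t3,portB)}

== RESULT ==
["pkg_at(p5,gate)", "truck_at(t3,portB)"]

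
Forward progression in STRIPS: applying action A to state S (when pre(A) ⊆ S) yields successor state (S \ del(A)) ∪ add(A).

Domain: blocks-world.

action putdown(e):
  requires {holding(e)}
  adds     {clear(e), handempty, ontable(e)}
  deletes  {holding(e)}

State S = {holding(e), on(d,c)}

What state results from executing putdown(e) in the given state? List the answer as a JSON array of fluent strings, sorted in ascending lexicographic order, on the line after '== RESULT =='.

Progress:
  pre ⊆ S: {holding(e)} ⊆ S  — applicable
  S \ del = {on(d,c)}
  ∪ add   = {clear(e), handempty, on(d,c), ontable(e)}

== RESULT ==
["clear(e)", "handempty", "on(d,c)", "ontable(e)"]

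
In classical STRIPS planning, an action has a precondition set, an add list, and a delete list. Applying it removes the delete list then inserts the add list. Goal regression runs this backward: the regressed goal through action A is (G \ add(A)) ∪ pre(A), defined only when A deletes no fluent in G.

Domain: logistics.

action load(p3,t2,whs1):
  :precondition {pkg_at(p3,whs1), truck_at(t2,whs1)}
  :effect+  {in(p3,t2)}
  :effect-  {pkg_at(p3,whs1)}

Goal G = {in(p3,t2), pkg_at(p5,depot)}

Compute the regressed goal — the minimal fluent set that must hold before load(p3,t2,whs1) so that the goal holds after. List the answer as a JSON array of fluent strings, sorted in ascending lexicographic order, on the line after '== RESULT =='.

Regress:
  G ∩ del = {}  (empty — regression defined)
  G \ add = {in(p3,t2), pkg_at(p5,depot)} \ {in(p3,t2)} = {pkg_at(p5,depot)}
  ∪ pre   = {pkg_at(p5,depot)} ∪ {pkg_at(p3,whs1), truck_at(t2,whs1)}
          = {pkg_at(p3,whs1), pkg_at(p5,depot), truck_at(t2,whs1)}

== RESULT ==
["pkg_at(p3,whs1)", "pkg_at(p5,depot)", "truck_at(t2,whs1)"]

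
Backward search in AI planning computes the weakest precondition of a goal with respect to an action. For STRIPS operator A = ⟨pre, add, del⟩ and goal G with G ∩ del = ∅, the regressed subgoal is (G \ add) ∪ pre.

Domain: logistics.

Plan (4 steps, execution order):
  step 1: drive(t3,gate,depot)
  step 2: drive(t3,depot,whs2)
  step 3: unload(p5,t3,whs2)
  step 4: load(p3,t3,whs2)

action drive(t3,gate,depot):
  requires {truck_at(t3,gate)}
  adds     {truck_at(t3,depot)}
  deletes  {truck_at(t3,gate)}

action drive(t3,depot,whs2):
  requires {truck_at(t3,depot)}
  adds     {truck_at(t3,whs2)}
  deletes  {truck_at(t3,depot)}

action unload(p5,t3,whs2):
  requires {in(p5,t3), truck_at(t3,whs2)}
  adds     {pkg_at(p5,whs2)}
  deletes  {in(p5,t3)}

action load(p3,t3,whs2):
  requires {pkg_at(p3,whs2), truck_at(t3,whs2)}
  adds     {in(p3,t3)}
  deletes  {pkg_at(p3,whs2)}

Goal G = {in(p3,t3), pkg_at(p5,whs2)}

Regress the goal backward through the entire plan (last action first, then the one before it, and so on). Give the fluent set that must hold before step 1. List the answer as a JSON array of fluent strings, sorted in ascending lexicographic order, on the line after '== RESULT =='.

Regress step by step:
  through step 4 (load(p3,t3,whs2)): drop {in(p3,t3)}, keep {pkg_at(p5,whs2)}, require {pkg_at(p3,whs2), truck_at(t3,whs2)}
    → {pkg_at(p3,whs2), pkg_at(p5,whs2), truck_at(t3,whs2)}
  through step 3 (unload(p5,t3,whs2)): drop {pkg_at(p5,whs2)}, keep {pkg_at(p3,whs2), truck_at(t3,whs2)}, require {in(p5,t3), truck_at(t3,whs2)}
    → {in(p5,t3), pkg_at(p3,whs2), truck_at(t3,whs2)}
  through step 2 (drive(t3,depot,whs2)): drop {truck_at(t3,whs2)}, keep {in(p5,t3), pkg_at(p3,whs2)}, require {truck_at(t3,depot)}
    → {in(p5,t3), pkg_at(p3,whs2), truck_at(t3,depot)}
  through step 1 (drive(t3,gate,depot)): drop {truck_at(t3,depot)}, keep {in(p5,t3), pkg_at(p3,whs2)}, require {truck_at(t3,gate)}
    → {in(p5,t3), pkg_at(p3,whs2), truck_at(t3,gate)}

== RESULT ==
["in(p5,t3)", "pkg_at(p3,whs2)", "truck_at(t3,gate)"]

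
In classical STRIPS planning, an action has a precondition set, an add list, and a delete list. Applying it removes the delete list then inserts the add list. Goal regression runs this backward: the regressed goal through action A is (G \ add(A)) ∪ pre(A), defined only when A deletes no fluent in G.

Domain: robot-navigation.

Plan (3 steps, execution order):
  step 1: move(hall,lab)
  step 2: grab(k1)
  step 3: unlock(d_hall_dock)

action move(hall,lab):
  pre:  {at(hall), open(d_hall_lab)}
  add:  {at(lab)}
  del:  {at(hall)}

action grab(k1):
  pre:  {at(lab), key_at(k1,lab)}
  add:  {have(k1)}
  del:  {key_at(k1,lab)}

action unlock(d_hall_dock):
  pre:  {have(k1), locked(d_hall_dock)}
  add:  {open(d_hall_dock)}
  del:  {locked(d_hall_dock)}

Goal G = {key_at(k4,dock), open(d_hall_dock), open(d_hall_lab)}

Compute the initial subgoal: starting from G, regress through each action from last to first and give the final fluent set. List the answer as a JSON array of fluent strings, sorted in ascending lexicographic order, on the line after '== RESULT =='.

Regress step by step:
  through step 3 (unlock(d_hall_dock)): drop {open(d_hall_dock)}, keep {key_at(k4,dock), open(d_hall_lab)}, require {have(k1), locked(d_hall_dock)}
    → {have(k1), key_at(k4,dock), locked(d_hall_dock), open(d_hall_lab)}
  through step 2 (grab(k1)): drop {have(k1)}, keep {key_at(k4,dock), locked(d_hall_dock), open(d_hall_lab)}, require {at(lab), key_at(k1,lab)}
    → {at(lab), key_at(k1,lab), key_at(k4,dock), locked(d_hall_dock), open(d_hall_lab)}
  through step 1 (move(hall,lab)): drop {at(lab)}, keep {key_at(k1,lab), key_at(k4,dock), locked(d_hall_dock), open(d_hall_lab)}, require {at(hall), open(d_hall_lab)}
    → {at(hall), key_at(k1,lab), key_at(k4,dock), locked(d_hall_dock), open(d_hall_lab)}

== RESULT ==
["at(hall)", "key_at(k1,lab)", "key_at(k4,dock)", "locked(d_hall_dock)", "open(d_hall_lab)"]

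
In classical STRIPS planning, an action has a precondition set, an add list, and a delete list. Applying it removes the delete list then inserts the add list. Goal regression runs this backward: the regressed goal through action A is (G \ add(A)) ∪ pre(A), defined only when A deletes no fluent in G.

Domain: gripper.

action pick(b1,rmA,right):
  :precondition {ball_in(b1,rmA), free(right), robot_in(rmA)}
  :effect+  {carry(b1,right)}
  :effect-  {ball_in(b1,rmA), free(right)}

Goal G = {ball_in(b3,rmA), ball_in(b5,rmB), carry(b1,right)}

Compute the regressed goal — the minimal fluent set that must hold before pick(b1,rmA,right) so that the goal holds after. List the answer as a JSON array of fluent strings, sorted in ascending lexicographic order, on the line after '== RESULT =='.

Regress:
  G ∩ del = {}  (empty — regression defined)
  G \ add = {ball_in(b3,rmA), ball_in(b5,rmB), carry(b1,right)} \ {carry(b1,right)} = {ball_in(b3,rmA), ball_in(b5,rmB)}
  ∪ pre   = {ball_in(b3,rmA), ball_in(b5,rmB)} ∪ {ball_in(b1,rmA), free(right), robot_in(rmA)}
          = {ball_in(b1,rmA), ball_in(b3,rmA), ball_in(b5,rmB), free(right), robot_in(rmA)}

== RESULT ==
["ball_in(b1,rmA)", "ball_in(b3,rmA)", "ball_in(b5,rmB)", "free(right)", "robot_in(rmA)"]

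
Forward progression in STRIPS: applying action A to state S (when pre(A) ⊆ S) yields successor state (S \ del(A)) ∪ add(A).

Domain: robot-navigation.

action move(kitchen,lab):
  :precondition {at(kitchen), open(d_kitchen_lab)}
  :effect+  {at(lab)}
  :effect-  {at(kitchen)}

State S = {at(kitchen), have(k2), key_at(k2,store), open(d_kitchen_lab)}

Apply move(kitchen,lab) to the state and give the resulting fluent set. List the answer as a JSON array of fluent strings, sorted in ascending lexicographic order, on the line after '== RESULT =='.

Compute (S \ del) ∪ add:
  pre ⊆ S: {at(kitchen), open(d_kitchen_lab)} ⊆ S  — applicable
  S \ del = {have(k2), key_at(k2,store), open(d_kitchen_lab)}
  ∪ add   = {at(lab), have(k2), key_at(k2,store), open(d_kitchen_lab)}

== RESULT ==
["at(lab)", "have(k2)", "key_at(k2,store)", "open(d_kitchen_lab)"]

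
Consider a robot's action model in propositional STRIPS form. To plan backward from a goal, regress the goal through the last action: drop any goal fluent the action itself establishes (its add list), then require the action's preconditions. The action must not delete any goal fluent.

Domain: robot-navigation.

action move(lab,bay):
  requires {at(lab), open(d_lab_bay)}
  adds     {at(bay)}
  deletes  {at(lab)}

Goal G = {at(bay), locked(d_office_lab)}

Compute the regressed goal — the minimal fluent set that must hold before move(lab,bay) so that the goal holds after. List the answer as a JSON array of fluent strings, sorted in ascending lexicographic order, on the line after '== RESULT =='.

Regress:
  G ∩ del = {}  (empty — regression defined)
  G \ add = {at(bay), locked(d_office_lab)} \ {at(bay)} = {locked(d_office_lab)}
  ∪ pre   = {locked(d_office_lab)} ∪ {at(lab), open(d_lab_bay)}
          = {at(lab), locked(d_office_lab), open(d_lab_bay)}

== RESULT ==
["at(lab)", "locked(d_office_lab)", "open(d_lab_bay)"]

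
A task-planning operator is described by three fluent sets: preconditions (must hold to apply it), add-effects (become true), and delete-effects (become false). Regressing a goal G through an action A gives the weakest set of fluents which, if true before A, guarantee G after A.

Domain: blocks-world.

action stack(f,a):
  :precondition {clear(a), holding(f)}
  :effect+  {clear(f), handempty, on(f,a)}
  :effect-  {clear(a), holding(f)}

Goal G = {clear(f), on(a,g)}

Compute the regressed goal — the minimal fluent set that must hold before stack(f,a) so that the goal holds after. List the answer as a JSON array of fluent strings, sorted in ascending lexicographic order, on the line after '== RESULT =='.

Regress:
  G ∩ del = {}  (empty — regression defined)
  G \ add = {clear(f), on(a,g)} \ {clear(f), handempty, on(f,a)} = {on(a,g)}
  ∪ pre   = {on(a,g)} ∪ {clear(a), holding(f)}
          = {clear(a), holding(f), on(a,g)}

== RESULT ==
["clear(a)", "holding(f)", "on(a,g)"]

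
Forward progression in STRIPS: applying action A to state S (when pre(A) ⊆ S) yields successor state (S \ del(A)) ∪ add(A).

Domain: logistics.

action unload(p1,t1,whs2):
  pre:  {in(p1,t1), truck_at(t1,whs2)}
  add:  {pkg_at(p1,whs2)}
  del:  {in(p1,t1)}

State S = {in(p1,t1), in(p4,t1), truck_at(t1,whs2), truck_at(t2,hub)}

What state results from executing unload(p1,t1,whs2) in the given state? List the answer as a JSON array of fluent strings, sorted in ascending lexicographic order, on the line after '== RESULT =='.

Compute (S \ del) ∪ add:
  pre ⊆ S: {in(p1,t1), truck_at(t1,whs2)} ⊆ S  — applicable
  S \ del = {in(p4,t1), truck_at(t1,whs2), truck_at(t2,hub)}
  ∪ add   = {in(p4,t1), pkg_at(p1,whs2), truck_at(t1,whs2), truck_at(t2,hub)}

== RESULT ==
["in(p4,t1)", "pkg_at(p1,whs2)", "truck_at(t1,whs2)", "truck_at(t2,hub)"]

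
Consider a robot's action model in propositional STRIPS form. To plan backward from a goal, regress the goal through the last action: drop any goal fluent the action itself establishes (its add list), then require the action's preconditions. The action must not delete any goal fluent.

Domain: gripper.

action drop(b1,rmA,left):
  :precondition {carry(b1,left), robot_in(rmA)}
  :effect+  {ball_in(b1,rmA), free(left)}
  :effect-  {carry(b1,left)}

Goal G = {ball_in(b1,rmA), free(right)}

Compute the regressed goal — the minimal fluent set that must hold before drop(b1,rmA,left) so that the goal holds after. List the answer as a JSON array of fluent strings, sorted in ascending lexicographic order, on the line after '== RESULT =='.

Regress:
  G ∩ del = {}  (empty — regression defined)
  G \ add = {ball_in(b1,rmA), free(right)} \ {ball_in(b1,rmA), free(left)} = {free(right)}
  ∪ pre   = {free(right)} ∪ {carry(b1,left), robot_in(rmA)}
          = {carry(b1,left), free(right), robot_in(rmA)}

== RESULT ==
["carry(b1,left)", "free(right)", "robot_in(rmA)"]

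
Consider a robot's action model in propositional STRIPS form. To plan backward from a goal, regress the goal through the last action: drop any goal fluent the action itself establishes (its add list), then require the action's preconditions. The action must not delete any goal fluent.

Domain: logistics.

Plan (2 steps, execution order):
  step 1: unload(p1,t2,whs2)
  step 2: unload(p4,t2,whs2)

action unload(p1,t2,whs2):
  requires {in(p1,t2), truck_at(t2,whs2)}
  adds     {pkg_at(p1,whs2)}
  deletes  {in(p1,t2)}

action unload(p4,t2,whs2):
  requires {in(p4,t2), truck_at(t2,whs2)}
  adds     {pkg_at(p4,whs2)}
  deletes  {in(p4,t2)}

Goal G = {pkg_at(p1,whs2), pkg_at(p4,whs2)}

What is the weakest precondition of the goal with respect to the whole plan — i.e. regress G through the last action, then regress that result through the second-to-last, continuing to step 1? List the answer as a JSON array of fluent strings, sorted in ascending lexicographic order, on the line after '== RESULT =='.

Regress step by step:
  through step 2 (unload(p4,t2,whs2)): drop {pkg_at(p4,whs2)}, keep {pkg_at(p1,whs2)}, require {in(p4,t2), truck_at(t2,whs2)}
    → {in(p4,t2), pkg_at(p1,whs2), truck_at(t2,whs2)}
  through step 1 (unload(p1,t2,whs2)): drop {pkg_at(p1,whs2)}, keep {in(p4,t2), truck_at(t2,whs2)}, require {in(p1,t2), truck_at(t2,whs2)}
    → {in(p1,t2), in(p4,t2), truck_at(t2,whs2)}

== RESULT ==
["in(p1,t2)", "in(p4,t2)", "truck_at(t2,whs2)"]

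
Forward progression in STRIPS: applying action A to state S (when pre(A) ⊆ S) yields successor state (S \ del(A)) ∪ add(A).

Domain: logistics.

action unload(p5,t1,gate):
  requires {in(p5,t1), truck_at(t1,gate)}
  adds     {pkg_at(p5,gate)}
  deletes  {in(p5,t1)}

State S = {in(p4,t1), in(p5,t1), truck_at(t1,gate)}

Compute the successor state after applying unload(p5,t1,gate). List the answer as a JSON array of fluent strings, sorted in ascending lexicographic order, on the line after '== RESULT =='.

Compute (S \ del) ∪ add:
  pre ⊆ S: {in(p5,t1), truck_at(t1,gate)} ⊆ S  — applicable
  S \ del = {in(p4,t1), truck_at(t1,gate)}
  ∪ add   = {in(p4,t1), pkg_at(p5,gate), truck_at(t1,gate)}

== RESULT ==
["in(p4,t1)", "pkg_at(p5,gate)", "truck_at(t1,gate)"]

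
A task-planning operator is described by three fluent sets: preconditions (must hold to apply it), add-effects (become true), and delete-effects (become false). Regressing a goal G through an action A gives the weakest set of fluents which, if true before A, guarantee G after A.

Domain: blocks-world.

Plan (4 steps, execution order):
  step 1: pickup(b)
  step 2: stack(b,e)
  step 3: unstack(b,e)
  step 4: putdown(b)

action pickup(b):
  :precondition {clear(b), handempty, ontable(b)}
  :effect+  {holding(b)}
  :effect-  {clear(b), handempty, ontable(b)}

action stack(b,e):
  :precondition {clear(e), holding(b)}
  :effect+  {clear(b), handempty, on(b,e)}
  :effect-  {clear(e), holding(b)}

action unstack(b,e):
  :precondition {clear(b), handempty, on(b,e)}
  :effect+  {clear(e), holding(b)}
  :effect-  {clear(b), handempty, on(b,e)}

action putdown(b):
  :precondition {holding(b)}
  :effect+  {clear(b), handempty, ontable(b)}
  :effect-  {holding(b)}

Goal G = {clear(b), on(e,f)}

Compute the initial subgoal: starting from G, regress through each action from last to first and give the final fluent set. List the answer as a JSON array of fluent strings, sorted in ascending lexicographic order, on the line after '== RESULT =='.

Regress step by step:
  through step 4 (putdown(b)): drop {clear(b)}, keep {on(e,f)}, require {holding(b)}
    → {holding(b), on(e,f)}
  through step 3 (unstack(b,e)): drop {holding(b)}, keep {on(e,f)}, require {clear(b), handempty, on(b,e)}
    → {clear(b), handempty, on(b,e), on(e,f)}
  through step 2 (stack(b,e)): drop {clear(b), handempty, on(b,e)}, keep {on(e,f)}, require {clear(e), holding(b)}
    → {clear(e), holding(b), on(e,f)}
  through step 1 (pickup(b)): drop {holding(b)}, keep {clear(e), on(e,f)}, require {clear(b), handempty, ontable(b)}
    → {clear(b), clear(e), handempty, on(e,f), ontable(b)}

== RESULT ==
["clear(b)", "clear(e)", "handempty", "on(e,f)", "ontable(b)"]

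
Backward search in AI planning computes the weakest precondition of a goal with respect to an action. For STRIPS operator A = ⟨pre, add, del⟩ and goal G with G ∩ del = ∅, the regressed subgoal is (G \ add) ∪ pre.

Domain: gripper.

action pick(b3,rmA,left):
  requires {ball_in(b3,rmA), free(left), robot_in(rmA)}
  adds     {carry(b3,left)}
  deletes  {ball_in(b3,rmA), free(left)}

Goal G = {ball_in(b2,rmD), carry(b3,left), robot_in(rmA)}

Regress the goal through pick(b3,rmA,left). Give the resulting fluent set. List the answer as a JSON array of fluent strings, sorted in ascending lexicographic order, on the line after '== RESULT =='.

Regress:
  G ∩ del = {}  (empty — regression defined)
  G \ add = {ball_in(b2,rmD), carry(b3,left), robot_in(rmA)} \ {carry(b3,left)} = {ball_in(b2,rmD), robot_in(rmA)}
  ∪ pre   = {ball_in(b2,rmD), robot_in(rmA)} ∪ {ball_in(b3,rmA), free(left), robot_in(rmA)}
          = {ball_in(b2,rmD), ball_in(b3,rmA), free(left), robot_in(rmA)}

== RESULT ==
["ball_in(b2,rmD)", "ball_in(b3,rmA)", "free(left)", "robot_in(rmA)"]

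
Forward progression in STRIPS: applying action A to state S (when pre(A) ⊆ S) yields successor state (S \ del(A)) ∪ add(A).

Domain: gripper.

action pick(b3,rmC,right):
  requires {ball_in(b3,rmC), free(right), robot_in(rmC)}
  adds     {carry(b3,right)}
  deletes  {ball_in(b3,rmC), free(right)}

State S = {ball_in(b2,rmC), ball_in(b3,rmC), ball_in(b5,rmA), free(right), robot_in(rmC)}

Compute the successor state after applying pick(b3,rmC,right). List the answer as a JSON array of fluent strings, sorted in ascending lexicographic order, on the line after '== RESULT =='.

Compute (S \ del) ∪ add:
  pre ⊆ S: {ball_in(b3,rmC), free(right), robot_in(rmC)} ⊆ S  — applicable
  S \ del = {ball_in(b2,rmC), ball_in(b5,rmA), robot_in(rmC)}
  ∪ add   = {ball_in(b2,rmC), ball_in(b5,rmA), carry(b3,right), robot_in(rmC)}

== RESULT ==
["ball_in(b2,rmC)", "ball_in(b5,rmA)", "carry(b3,right)", "robot_in(rmC)"]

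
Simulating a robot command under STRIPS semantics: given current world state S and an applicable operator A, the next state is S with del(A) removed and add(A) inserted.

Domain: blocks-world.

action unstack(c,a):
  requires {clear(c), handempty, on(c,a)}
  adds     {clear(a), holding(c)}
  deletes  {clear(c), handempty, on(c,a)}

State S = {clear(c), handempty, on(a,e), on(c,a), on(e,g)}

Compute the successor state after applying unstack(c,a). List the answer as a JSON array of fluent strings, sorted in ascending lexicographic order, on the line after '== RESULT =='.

Compute (S \ del) ∪ add:
  pre ⊆ S: {clear(c), handempty, on(c,a)} ⊆ S  — applicable
  S \ del = {on(a,e), on(e,g)}
  ∪ add   = {clear(a), holding(c), on(a,e), on(e,g)}

== RESULT ==
["clear(a)", "holding(c)", "on(a,e)", "on(e,g)"]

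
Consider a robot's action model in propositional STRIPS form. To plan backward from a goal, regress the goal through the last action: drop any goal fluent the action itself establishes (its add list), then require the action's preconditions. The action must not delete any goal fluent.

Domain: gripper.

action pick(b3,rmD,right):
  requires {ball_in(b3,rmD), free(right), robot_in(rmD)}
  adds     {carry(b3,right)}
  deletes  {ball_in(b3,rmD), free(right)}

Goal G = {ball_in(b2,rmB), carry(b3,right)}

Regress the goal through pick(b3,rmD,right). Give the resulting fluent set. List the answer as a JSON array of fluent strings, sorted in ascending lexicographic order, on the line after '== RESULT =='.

Compute (G \ add) ∪ pre:
  G ∩ del = {}  (empty — regression defined)
  G \ add = {ball_in(b2,rmB), carry(b3,right)} \ {carry(b3,right)} = {ball_in(b2,rmB)}
  ∪ pre   = {ball_in(b2,rmB)} ∪ {ball_in(b3,rmD), free(right), robot_in(rmD)}
          = {ball_in(b2,rmB), ball_in(b3,rmD), free(right), robot_in(rmD)}

== RESULT ==
["ball_in(b2,rmB)", "ball_in(b3,rmD)", "free(right)", "robot_in(rmD)"]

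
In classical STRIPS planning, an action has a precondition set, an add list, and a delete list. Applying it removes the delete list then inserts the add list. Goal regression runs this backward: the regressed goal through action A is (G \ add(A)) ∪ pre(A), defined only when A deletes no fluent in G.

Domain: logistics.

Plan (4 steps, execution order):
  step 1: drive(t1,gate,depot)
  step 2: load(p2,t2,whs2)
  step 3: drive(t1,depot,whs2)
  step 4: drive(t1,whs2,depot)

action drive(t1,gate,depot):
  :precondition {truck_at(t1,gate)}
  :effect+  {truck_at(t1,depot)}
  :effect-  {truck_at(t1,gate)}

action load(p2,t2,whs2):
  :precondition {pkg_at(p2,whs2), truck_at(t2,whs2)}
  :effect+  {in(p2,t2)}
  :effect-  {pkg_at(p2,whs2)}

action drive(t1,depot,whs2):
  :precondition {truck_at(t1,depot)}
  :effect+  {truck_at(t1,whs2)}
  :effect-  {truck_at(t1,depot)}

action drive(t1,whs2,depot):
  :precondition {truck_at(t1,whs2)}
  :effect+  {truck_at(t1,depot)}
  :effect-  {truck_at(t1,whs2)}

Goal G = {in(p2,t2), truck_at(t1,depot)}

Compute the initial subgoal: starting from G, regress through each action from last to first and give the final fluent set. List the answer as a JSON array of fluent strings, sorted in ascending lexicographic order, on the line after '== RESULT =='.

Work backward from the goal:
  through step 4 (drive(t1,whs2,depot)): drop {truck_at(t1,depot)}, keep {in(p2,t2)}, require {truck_at(t1,whs2)}
    → {in(p2,t2), truck_at(t1,whs2)}
  through step 3 (drive(t1,depot,whs2)): drop {truck_at(t1,whs2)}, keep {in(p2,t2)}, require {truck_at(t1,depot)}
    → {in(p2,t2), truck_at(t1,depot)}
  through step 2 (load(p2,t2,whs2)): drop {in(p2,t2)}, keep {truck_at(t1,depot)}, require {pkg_at(p2,whs2), truck_at(t2,whs2)}
    → {pkg_at(p2,whs2), truck_at(t1,depot), truck_at(t2,whs2)}
  through step 1 (drive(t1,gate,depot)): drop {truck_at(t1,depot)}, keep {pkg_at(p2,whs2), truck_at(t2,whs2)}, require {truck_at(t1,gate)}
    → {pkg_at(p2,whs2), truck_at(t1,gate), truck_at(t2,whs2)}

== RESULT ==
["pkg_at(p2,whs2)", "truck_at(t1,gate)", "truck_at(t2,whs2)"]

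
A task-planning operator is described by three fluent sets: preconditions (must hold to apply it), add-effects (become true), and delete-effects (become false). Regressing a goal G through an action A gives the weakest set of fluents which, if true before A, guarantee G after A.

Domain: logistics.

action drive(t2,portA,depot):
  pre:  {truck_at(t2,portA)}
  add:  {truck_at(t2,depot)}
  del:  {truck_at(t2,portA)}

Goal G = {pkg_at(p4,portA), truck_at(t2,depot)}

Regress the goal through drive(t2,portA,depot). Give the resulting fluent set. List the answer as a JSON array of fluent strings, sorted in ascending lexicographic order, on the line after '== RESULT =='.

Regress:
  G ∩ del = {}  (empty — regression defined)
  G \ add = {pkg_at(p4,portA), truck_at(t2,depot)} \ {truck_at(t2,depot)} = {pkg_at(p4,portA)}
  ∪ pre   = {pkg_at(p4,portA)} ∪ {truck_at(t2,portA)}
          = {pkg_at(p4,portA), truck_at(t2,portA)}

== RESULT ==
["pkg_at(p4,portA)", "truck_at(t2,portA)"]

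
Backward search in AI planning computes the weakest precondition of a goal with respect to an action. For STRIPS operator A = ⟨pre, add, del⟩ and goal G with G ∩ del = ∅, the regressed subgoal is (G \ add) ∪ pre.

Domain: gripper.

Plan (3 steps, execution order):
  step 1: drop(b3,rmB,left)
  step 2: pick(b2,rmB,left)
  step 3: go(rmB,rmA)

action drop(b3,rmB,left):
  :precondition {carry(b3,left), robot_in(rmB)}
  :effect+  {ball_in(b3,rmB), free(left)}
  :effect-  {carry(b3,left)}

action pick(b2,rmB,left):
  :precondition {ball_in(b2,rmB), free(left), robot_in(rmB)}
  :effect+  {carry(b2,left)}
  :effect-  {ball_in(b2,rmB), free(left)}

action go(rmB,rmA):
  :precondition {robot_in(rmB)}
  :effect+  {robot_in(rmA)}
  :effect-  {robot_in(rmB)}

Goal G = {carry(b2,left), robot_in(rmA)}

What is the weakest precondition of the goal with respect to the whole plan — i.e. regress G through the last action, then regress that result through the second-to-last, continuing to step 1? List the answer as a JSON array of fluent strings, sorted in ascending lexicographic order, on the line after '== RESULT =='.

Work backward from the goal:
  through step 3 (go(rmB,rmA)): drop {robot_in(rmA)}, keep {carry(b2,left)}, require {robot_in(rmB)}
    → {carry(b2,left), robot_in(rmB)}
  through step 2 (pick(b2,rmB,left)): drop {carry(b2,left)}, keep {robot_in(rmB)}, require {ball_in(b2,rmB), free(left), robot_in(rmB)}
    → {ball_in(b2,rmB), free(left), robot_in(rmB)}
  through step 1 (drop(b3,rmB,left)): drop {free(left)}, keep {ball_in(b2,rmB), robot_in(rmB)}, require {carry(b3,left), robot_in(rmB)}
    → {ball_in(b2,rmB), carry(b3,left), robot_in(rmB)}

== RESULT ==
["ball_in(b2,rmB)", "carry(b3,left)", "robot_in(rmB)"]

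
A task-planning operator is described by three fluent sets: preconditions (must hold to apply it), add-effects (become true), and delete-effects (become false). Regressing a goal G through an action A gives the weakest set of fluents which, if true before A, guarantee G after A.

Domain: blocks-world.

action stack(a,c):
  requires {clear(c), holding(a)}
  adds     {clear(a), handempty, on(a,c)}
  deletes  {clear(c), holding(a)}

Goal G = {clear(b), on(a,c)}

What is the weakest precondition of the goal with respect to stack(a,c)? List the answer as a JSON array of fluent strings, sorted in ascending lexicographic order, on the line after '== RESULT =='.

Compute (G \ add) ∪ pre:
  G ∩ del = {}  (empty — regression defined)
  G \ add = {clear(b), on(a,c)} \ {clear(a), handempty, on(a,c)} = {clear(b)}
  ∪ pre   = {clear(b)} ∪ {clear(c), holding(a)}
          = {clear(b), clear(c), holding(a)}

== RESULT ==
["clear(b)", "clear(c)", "holding(a)"]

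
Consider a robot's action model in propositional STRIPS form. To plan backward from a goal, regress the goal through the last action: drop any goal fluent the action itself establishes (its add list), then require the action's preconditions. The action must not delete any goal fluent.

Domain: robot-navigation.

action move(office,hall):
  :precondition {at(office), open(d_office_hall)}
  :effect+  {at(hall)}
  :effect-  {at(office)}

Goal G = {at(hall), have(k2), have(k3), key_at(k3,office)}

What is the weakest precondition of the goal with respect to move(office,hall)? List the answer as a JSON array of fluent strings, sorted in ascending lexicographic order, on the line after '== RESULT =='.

Compute (G \ add) ∪ pre:
  G ∩ del = {}  (empty — regression defined)
  G \ add = {at(hall), have(k2), have(k3), key_at(k3,office)} \ {at(hall)} = {have(k2), have(k3), key_at(k3,office)}
  ∪ pre   = {have(k2), have(k3), key_at(k3,office)} ∪ {at(office), open(d_office_hall)}
          = {at(office), have(k2), have(k3), key_at(k3,office), open(d_office_hall)}

== RESULT ==
["at(office)", "have(k2)", "have(k3)", "key_at(k3,office)", "open(d_office_hall)"]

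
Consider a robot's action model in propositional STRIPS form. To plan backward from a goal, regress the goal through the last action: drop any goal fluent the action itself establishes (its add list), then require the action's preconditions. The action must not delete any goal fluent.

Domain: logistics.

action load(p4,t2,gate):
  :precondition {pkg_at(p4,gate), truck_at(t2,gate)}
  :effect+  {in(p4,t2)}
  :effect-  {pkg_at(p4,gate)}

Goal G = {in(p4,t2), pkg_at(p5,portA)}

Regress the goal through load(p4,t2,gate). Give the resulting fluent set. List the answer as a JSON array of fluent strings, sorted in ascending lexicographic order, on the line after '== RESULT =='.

Compute (G \ add) ∪ pre:
  G ∩ del = {}  (empty — regression defined)
  G \ add = {in(p4,t2), pkg_at(p5,portA)} \ {in(p4,t2)} = {pkg_at(p5,portA)}
  ∪ pre   = {pkg_at(p5,portA)} ∪ {pkg_at(p4,gate), truck_at(t2,gate)}
          = {pkg_at(p4,gate), pkg_at(p5,portA), truck_at(t2,gate)}

== RESULT ==
["pkg_at(p4,gate)", "pkg_at(p5,portA)", "truck_at(t2,gate)"]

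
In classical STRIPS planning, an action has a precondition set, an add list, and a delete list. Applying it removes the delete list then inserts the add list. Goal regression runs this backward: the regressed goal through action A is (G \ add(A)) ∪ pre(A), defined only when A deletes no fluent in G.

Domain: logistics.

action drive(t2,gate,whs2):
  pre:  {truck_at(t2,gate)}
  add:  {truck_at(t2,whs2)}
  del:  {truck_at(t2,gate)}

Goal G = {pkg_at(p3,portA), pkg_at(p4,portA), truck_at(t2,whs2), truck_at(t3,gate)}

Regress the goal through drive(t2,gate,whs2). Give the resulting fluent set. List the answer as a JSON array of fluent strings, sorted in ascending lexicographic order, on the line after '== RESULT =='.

Compute (G \ add) ∪ pre:
  G ∩ del = {}  (empty — regression defined)
  G \ add = {pkg_at(p3,portA), pkg_at(p4,portA), truck_at(t2,whs2), truck_at(t3,gate)} \ {truck_at(t2,whs2)} = {pkg_at(p3,portA), pkg_at(p4,portA), truck_at(t3,gate)}
  ∪ pre   = {pkg_at(p3,portA), pkg_at(p4,portA), truck_at(t3,gate)} ∪ {truck_at(t2,gate)}
          = {pkg_at(p3,portA), pkg_at(p4,portA), truck_at(t2,gate), truck_at(t3,gate)}

== RESULT ==
["pkg_at(p3,portA)", "pkg_at(p4,portA)", "truck_at(t2,gate)", "truck_at(t3,gate)"]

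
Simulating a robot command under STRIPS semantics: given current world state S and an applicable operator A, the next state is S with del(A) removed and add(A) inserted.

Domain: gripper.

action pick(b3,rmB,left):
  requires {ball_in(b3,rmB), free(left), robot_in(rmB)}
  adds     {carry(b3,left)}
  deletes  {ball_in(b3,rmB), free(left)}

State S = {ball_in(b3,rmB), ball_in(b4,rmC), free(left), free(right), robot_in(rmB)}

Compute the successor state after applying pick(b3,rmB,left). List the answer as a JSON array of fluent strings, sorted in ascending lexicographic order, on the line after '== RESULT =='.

Compute (S \ del) ∪ add:
  pre ⊆ S: {ball_in(b3,rmB), free(left), robot_in(rmB)} ⊆ S  — applicable
  S \ del = {ball_in(b4,rmC), free(right), robot_in(rmB)}
  ∪ add   = {ball_in(b4,rmC), carry(b3,left), free(right), robot_in(rmB)}

== RESULT ==
["ball_in(b4,rmC)", "carry(b3,left)", "free(right)", "robot_in(rmB)"]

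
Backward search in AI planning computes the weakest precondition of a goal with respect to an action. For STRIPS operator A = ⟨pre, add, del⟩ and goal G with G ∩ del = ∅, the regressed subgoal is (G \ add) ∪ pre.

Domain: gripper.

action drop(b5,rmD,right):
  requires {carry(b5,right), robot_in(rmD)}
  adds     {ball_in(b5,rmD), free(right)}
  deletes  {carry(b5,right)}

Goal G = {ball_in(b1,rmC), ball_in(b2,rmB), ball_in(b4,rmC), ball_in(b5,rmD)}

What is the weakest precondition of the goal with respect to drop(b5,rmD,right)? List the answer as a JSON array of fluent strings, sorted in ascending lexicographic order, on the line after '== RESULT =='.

Compute (G \ add) ∪ pre:
  G ∩ del = {}  (empty — regression defined)
  G \ add = {ball_in(b1,rmC), ball_in(b2,rmB), ball_in(b4,rmC), ball_in(b5,rmD)} \ {ball_in(b5,rmD), free(right)} = {ball_in(b1,rmC), ball_in(b2,rmB), ball_in(b4,rmC)}
  ∪ pre   = {ball_in(b1,rmC), ball_in(b2,rmB), ball_in(b4,rmC)} ∪ {carry(b5,right), robot_in(rmD)}
          = {ball_in(b1,rmC), ball_in(b2,rmB), ball_in(b4,rmC), carry(b5,right), robot_in(rmD)}

== RESULT ==
["ball_in(b1,rmC)", "ball_in(b2,rmB)", "ball_in(b4,rmC)", "carry(b5,right)", "robot_in(rmD)"]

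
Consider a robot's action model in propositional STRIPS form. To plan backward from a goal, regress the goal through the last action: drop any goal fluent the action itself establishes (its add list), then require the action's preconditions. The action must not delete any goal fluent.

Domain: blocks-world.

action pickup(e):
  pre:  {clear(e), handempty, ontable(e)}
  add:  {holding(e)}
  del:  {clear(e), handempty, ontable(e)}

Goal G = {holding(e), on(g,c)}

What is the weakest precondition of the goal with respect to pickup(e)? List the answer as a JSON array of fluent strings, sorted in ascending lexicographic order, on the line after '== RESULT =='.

Compute (G \ add) ∪ pre:
  G ∩ del = {}  (empty — regression defined)
  G \ add = {holding(e), on(g,c)} \ {holding(e)} = {on(g,c)}
  ∪ pre   = {on(g,c)} ∪ {clear(e), handempty, ontable(e)}
          = {clear(e), handempty, on(g,c), ontable(e)}

== RESULT ==
["clear(e)", "handempty", "on(g,c)", "ontable(e)"]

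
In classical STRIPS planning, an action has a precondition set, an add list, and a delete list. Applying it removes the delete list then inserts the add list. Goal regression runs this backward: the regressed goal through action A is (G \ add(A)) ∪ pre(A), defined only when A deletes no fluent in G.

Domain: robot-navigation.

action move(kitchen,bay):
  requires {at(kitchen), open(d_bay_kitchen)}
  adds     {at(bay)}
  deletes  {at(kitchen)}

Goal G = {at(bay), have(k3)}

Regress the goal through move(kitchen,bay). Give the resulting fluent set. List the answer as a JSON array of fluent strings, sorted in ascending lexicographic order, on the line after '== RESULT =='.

Compute (G \ add) ∪ pre:
  G ∩ del = {}  (empty — regression defined)
  G \ add = {at(bay), have(k3)} \ {at(bay)} = {have(k3)}
  ∪ pre   = {have(k3)} ∪ {at(kitchen), open(d_bay_kitchen)}
          = {at(kitchen), have(k3), open(d_bay_kitchen)}

== RESULT ==
["at(kitchen)", "have(k3)", "open(d_bay_kitchen)"]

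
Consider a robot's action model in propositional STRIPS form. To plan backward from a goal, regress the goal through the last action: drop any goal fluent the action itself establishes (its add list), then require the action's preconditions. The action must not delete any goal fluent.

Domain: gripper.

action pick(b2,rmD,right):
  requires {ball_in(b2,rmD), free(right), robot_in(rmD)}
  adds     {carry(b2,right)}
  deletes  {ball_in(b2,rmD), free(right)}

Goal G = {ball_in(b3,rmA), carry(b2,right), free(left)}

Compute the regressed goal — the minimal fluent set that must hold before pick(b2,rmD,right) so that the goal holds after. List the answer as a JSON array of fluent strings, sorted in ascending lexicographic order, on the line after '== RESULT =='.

Regress:
  G ∩ del = {}  (empty — regression defined)
  G \ add = {ball_in(b3,rmA), carry(b2,right), free(left)} \ {carry(b2,right)} = {ball_in(b3,rmA), free(left)}
  ∪ pre   = {ball_in(b3,rmA), free(left)} ∪ {ball_in(b2,rmD), free(right), robot_in(rmD)}
          = {ball_in(b2,rmD), ball_in(b3,rmA), free(left), free(right), robot_in(rmD)}

== RESULT ==
["ball_in(b2,rmD)", "ball_in(b3,rmA)", "free(left)", "free(right)", "robot_in(rmD)"]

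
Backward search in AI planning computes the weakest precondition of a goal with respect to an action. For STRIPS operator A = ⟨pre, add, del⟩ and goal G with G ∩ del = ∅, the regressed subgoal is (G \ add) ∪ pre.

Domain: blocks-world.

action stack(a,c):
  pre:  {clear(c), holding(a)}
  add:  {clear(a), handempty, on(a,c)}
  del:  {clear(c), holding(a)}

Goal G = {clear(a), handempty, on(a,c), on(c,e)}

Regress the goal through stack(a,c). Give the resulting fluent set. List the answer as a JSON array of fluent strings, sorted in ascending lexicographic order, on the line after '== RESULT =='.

Compute (G \ add) ∪ pre:
  G ∩ del = {}  (empty — regression defined)
  G \ add = {clear(a), handempty, on(a,c), on(c,e)} \ {clear(a), handempty, on(a,c)} = {on(c,e)}
  ∪ pre   = {on(c,e)} ∪ {clear(c), holding(a)}
          = {clear(c), holding(a), on(c,e)}

== RESULT ==
["clear(c)", "holding(a)", "on(c,e)"]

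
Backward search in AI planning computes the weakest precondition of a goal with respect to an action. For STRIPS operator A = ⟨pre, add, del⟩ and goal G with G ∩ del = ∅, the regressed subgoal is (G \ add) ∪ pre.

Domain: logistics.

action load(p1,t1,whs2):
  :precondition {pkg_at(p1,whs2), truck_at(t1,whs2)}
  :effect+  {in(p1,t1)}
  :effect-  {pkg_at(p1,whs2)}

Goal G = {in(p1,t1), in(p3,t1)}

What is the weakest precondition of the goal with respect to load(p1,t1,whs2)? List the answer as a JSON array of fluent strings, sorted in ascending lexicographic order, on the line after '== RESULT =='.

Regress:
  G ∩ del = {}  (empty — regression defined)
  G \ add = {in(p1,t1), in(p3,t1)} \ {in(p1,t1)} = {in(p3,t1)}
  ∪ pre   = {in(p3,t1)} ∪ {pkg_at(p1,whs2), truck_at(t1,whs2)}
          = {in(p3,t1), pkg_at(p1,whs2), truck_at(t1,whs2)}

== RESULT ==
["in(p3,t1)", "pkg_at(p1,whs2)", "truck_at(t1,whs2)"]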